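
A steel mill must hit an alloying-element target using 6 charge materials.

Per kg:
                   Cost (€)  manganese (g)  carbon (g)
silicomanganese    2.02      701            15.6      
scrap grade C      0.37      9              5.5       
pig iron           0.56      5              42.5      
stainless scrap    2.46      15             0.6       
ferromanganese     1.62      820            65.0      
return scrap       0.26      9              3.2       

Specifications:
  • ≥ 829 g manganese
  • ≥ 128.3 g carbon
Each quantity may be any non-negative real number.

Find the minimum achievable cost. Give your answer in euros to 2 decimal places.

€2.46

Treat it as an LP. Let x1 = kg of silicomanganese, x2 = kg of scrap grade C, x3 = kg of pig iron, x4 = kg of stainless scrap, x5 = kg of ferromanganese, x6 = kg of return scrap.
Minimise 2.02x1 + 0.37x2 + 0.56x3 + 2.46x4 + 1.62x5 + 0.26x6 with:
  701x1 + 9x2 + 5x3 + 15x4 + 820x5 + 9x6 ≥ 829   (manganese)
  15.6x1 + 5.5x2 + 42.5x3 + 0.6x4 + 65x5 + 3.2x6 ≥ 128.3   (carbon)
  x1, x2, x3, x4, x5, x6 ≥ 0.
The cheapest feasible vertex uses only pig iron, ferromanganese; silicomanganese, scrap grade C, stainless scrap, return scrap are not used. The manganese and carbon requirements are met with equality.
Optimal quantities: pig iron = 1.486 kg, ferromanganese = 1.002 kg.
Total cost: 0.56·1.486 + 1.62·1.002 = 2.4554.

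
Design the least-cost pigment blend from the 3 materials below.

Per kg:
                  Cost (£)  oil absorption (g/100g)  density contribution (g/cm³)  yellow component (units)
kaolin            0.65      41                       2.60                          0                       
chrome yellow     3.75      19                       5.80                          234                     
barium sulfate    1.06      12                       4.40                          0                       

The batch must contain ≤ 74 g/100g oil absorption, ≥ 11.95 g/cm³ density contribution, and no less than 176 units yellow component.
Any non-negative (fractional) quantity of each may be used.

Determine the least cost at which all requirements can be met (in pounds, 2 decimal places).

Let x1 = kg of kaolin, x2 = kg of chrome yellow, x3 = kg of barium sulfate.
min 0.65x1 + 3.75x2 + 1.06x3 with:
  41x1 + 19x2 + 12x3 ≤ 74   (oil absorption)
  2.6x1 + 5.8x2 + 4.4x3 ≥ 11.95   (density contribution)
  234x2 ≥ 176   (yellow component)
  x1, x2, x3 ≥ 0.
The cheapest feasible vertex uses only chrome yellow, barium sulfate; kaolin is not used. There the density contribution and yellow component constraints are tight.
So chrome yellow = 0.7521 kg, barium sulfate = 1.724 kg.
Objective = 3.75·0.7521 + 1.06·1.724 = 4.6478.

£4.65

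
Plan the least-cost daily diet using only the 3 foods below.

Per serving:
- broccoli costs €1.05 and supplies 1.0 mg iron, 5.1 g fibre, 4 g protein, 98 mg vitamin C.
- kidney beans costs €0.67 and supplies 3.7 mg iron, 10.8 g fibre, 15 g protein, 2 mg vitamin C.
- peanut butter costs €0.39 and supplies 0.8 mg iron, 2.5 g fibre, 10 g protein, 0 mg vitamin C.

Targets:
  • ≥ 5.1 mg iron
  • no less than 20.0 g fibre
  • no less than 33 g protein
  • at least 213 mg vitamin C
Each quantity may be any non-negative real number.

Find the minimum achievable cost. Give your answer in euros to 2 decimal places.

€3.26

Set it up as a linear program. Let x1 = servings of broccoli, x2 = servings of kidney beans, x3 = servings of peanut butter.
Minimize 1.05x1 + 0.67x2 + 0.39x3 s.t.:
  1x1 + 3.7x2 + 0.8x3 ≥ 5.1   (iron)
  5.1x1 + 10.8x2 + 2.5x3 ≥ 20   (fibre)
  4x1 + 15x2 + 10x3 ≥ 33   (protein)
  98x1 + 2x2 ≥ 213   (vitamin C)
  x1, x2, x3 ≥ 0.
The optimal mix uses every input. The fibre, protein, vitamin C requirements are met with equality.
That vertex is x1 = 2.165, x2 = 0.4075, x3 = 1.823.
Total cost: 1.05·2.165 + 0.67·0.4075 + 0.39·1.823 = 3.2572.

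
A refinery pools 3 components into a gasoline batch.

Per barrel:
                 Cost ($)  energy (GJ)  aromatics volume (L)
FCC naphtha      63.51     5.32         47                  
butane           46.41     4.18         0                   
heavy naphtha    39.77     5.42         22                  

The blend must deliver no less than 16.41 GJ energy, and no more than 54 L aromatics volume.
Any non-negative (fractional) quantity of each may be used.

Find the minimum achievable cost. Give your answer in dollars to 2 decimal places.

$132.11

Set it up as a linear program. Let x1 = barrels of FCC naphtha, x2 = barrels of butane, x3 = barrels of heavy naphtha.
min 63.51x1 + 46.41x2 + 39.77x3 with:
  5.32x1 + 4.18x2 + 5.42x3 ≥ 16.41   (energy)
  47x1 + 22x3 ≤ 54   (aromatics volume)
  x1, x2, x3 ≥ 0.
The minimum-cost mix takes nothing from FCC naphtha — only butane, heavy naphtha. There the energy and aromatics volume constraints are tight.
So butane = 0.74315 barrels, heavy naphtha = 2.4545 barrels.
Objective = 46.41·0.74315 + 39.77·2.4545 = 132.1051.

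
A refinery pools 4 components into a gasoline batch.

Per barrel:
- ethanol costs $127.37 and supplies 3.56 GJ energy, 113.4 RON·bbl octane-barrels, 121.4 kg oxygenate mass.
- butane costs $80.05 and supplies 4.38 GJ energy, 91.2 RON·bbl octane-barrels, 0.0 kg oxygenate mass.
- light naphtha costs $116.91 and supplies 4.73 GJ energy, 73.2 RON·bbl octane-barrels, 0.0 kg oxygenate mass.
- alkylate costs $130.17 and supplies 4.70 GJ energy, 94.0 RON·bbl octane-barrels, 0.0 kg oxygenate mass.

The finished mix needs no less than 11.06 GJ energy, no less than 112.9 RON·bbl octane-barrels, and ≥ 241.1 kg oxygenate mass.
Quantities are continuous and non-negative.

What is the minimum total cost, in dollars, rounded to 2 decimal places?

Let x1 = barrels of ethanol, x2 = barrels of butane, x3 = barrels of light naphtha, x4 = barrels of alkylate.
min 127.37x1 + 80.05x2 + 116.91x3 + 130.17x4 with:
  3.56x1 + 4.38x2 + 4.73x3 + 4.7x4 ≥ 11.06   (energy)
  113.4x1 + 91.2x2 + 73.2x3 + 94x4 ≥ 112.9   (octane-barrels)
  121.4x1 ≥ 241.1   (oxygenate mass)
  x1, x2, x3, x4 ≥ 0.
The minimum-cost mix takes nothing from light naphtha, alkylate — only ethanol, butane. Binding constraints: energy and oxygenate mass.
Solving gives x1 = 1.986, x2 = 0.91093.
Cost = 127.37·1.986 + 80.05·0.91093 = 325.8768.

$325.88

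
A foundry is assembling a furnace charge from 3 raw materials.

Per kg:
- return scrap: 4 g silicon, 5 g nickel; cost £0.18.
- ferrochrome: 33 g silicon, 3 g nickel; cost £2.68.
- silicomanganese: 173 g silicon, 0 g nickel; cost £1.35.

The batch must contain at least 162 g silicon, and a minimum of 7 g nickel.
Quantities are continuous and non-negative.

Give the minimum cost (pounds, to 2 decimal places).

Set it up as a linear program. Let x1 = kg of return scrap, x2 = kg of ferrochrome, x3 = kg of silicomanganese.
Minimize 0.18x1 + 2.68x2 + 1.35x3 with:
  4x1 + 33x2 + 173x3 ≥ 162   (silicon)
  5x1 + 3x2 ≥ 7   (nickel)
  x1, x2, x3 ≥ 0.
The optimal basis is {return scrap, silicomanganese}; ferrochrome drops out. The silicon and nickel requirements are met with equality.
Solving gives x1 = 1.4, x3 = 0.904.
Total cost: 0.18·1.4 + 1.35·0.904 = 1.4724.

£1.47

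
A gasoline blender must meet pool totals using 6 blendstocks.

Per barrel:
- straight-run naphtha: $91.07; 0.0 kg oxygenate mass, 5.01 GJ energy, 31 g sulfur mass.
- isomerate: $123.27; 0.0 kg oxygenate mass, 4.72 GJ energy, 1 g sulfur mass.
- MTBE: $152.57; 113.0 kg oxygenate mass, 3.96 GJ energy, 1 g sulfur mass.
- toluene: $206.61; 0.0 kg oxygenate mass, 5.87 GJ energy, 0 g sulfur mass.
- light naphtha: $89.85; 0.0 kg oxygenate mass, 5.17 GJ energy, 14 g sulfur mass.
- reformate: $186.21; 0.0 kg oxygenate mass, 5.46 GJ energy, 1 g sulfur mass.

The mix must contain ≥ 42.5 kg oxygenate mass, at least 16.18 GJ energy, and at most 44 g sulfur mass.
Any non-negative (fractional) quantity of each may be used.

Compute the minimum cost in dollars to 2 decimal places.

$312.69

Treat it as an LP. Let x1 = barrels of straight-run naphtha, x2 = barrels of isomerate, x3 = barrels of MTBE, x4 = barrels of toluene, x5 = barrels of light naphtha, x6 = barrels of reformate.
Minimize 91.07x1 + 123.27x2 + 152.57x3 + 206.61x4 + 89.85x5 + 186.21x6 s.t.:
  113x3 ≥ 42.5   (oxygenate mass)
  5.01x1 + 4.72x2 + 3.96x3 + 5.87x4 + 5.17x5 + 5.46x6 ≥ 16.18   (energy)
  31x1 + 1x2 + 1x3 + 14x5 + 1x6 ≤ 44   (sulfur mass)
  x1, x2, x3, x4, x5, x6 ≥ 0.
The cheapest feasible vertex uses only MTBE, light naphtha; straight-run naphtha, isomerate, toluene, reformate are not used. There the oxygenate mass and energy constraints are tight.
Optimal quantities: MTBE = 0.37611 barrels, light naphtha = 2.8415 barrels.
Total cost: 152.57·0.37611 + 89.85·2.8415 = 312.6919.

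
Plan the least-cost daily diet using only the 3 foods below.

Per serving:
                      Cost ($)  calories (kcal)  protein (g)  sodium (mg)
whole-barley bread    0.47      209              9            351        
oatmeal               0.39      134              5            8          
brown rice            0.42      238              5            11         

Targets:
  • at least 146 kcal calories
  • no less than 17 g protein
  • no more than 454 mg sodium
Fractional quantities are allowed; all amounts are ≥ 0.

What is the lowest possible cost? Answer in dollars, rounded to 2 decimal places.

$1.03

Let x1 = servings of whole-barley bread, x2 = servings of oatmeal, x3 = servings of brown rice.
Minimize 0.47x1 + 0.39x2 + 0.42x3 with:
  209x1 + 134x2 + 238x3 ≥ 146   (calories)
  9x1 + 5x2 + 5x3 ≥ 17   (protein)
  351x1 + 8x2 + 11x3 ≤ 454   (sodium)
  x1, x2, x3 ≥ 0.
The minimum-cost mix takes nothing from brown rice — only whole-barley bread, oatmeal. The protein and sodium requirements are met with equality.
Solving gives x1 = 1.268, x2 = 1.118.
Objective = 0.47·1.268 + 0.39·1.118 = 1.0320.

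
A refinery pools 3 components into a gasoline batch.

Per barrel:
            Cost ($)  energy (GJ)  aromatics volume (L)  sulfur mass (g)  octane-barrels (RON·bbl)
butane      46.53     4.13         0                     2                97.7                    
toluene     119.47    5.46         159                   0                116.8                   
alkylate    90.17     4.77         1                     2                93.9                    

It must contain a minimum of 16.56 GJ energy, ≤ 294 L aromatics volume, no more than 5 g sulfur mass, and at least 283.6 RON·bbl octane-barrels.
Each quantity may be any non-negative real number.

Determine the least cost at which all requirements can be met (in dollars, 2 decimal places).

Let x1 = barrels of butane, x2 = barrels of toluene, x3 = barrels of alkylate.
Minimize 46.53x1 + 119.47x2 + 90.17x3 subject to:
  4.13x1 + 5.46x2 + 4.77x3 ≥ 16.56   (energy)
  159x2 + 1x3 ≤ 294   (aromatics volume)
  2x1 + 2x3 ≤ 5   (sulfur mass)
  97.7x1 + 116.8x2 + 93.9x3 ≥ 283.6   (octane-barrels)
  x1, x2, x3 ≥ 0.
The optimal basis is {butane, toluene}; alkylate drops out. Binding constraints: energy and sulfur mass.
So butane = 2.5 barrels, toluene = 1.1419 barrels.
Cost = 46.53·2.5 + 119.47·1.1419 = 252.7478.

$252.75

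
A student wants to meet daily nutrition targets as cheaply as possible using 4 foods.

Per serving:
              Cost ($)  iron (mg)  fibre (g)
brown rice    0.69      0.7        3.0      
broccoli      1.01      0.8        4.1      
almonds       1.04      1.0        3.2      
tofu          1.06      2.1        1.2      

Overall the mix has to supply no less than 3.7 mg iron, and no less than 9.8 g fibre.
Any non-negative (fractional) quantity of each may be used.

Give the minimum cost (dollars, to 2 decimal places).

$2.86

This is a linear program. Let x1 = servings of brown rice, x2 = servings of broccoli, x3 = servings of almonds, x4 = servings of tofu.
min 0.69x1 + 1.01x2 + 1.04x3 + 1.06x4 subject to:
  0.7x1 + 0.8x2 + 1x3 + 2.1x4 ≥ 3.7   (iron)
  3x1 + 4.1x2 + 3.2x3 + 1.2x4 ≥ 9.8   (fibre)
  x1, x2, x3, x4 ≥ 0.
At the optimum only brown rice, tofu are positive (broccoli, almonds = 0). The iron and fibre requirements are met with equality.
That vertex is x1 = 2.956, x4 = 0.7766.
Cost = 0.69·2.956 + 1.06·0.7766 = 2.8628.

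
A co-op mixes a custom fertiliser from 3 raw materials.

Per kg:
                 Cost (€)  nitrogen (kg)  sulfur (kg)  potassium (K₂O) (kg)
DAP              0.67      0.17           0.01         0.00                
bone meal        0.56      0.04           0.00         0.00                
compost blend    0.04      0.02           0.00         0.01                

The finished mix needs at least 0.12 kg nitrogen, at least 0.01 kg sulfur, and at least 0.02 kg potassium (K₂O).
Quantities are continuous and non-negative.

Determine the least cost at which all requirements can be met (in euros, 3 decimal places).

Set it up as a linear program. Let x1 = kg of DAP, x2 = kg of bone meal, x3 = kg of compost blend.
Minimize 0.67x1 + 0.56x2 + 0.04x3 s.t.:
  0.17x1 + 0.04x2 + 0.02x3 ≥ 0.12   (nitrogen)
  0.01x1 ≥ 0.01   (sulfur)
  0.01x3 ≥ 0.02   (potassium (K₂O))
  x1, x2, x3 ≥ 0.
The minimum-cost mix takes nothing from bone meal — only DAP, compost blend. Binding constraints: sulfur and potassium (K₂O).
That vertex is x1 = 1, x3 = 2.
Objective = 0.67·1 + 0.04·2 = 0.75000.

€0.750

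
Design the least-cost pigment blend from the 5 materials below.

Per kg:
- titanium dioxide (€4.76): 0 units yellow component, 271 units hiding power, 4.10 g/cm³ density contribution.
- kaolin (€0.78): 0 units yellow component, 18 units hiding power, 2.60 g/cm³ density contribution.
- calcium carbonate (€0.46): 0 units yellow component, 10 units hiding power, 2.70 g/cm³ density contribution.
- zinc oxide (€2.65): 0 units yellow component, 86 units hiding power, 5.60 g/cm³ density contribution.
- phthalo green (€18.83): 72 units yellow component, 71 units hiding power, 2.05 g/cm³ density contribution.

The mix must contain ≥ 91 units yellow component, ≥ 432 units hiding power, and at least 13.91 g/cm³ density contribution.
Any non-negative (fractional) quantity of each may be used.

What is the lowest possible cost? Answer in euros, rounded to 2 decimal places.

€30.50

This is a linear program. Let x1 = kg of titanium dioxide, x2 = kg of kaolin, x3 = kg of calcium carbonate, x4 = kg of zinc oxide, x5 = kg of phthalo green.
min 4.76x1 + 0.78x2 + 0.46x3 + 2.65x4 + 18.83x5 s.t.:
  72x5 ≥ 91   (yellow component)
  271x1 + 18x2 + 10x3 + 86x4 + 71x5 ≥ 432   (hiding power)
  4.1x1 + 2.6x2 + 2.7x3 + 5.6x4 + 2.05x5 ≥ 13.91   (density contribution)
  x1, x2, x3, x4, x5 ≥ 0.
At the optimum only titanium dioxide, calcium carbonate, phthalo green are positive (kaolin, zinc oxide = 0). Binding constraints: yellow component, hiding power, density contribution.
Optimal quantities: titanium dioxide = 1.174 kg, calcium carbonate = 2.409 kg, phthalo green = 1.264 kg.
Cost = 4.76·1.174 + 0.46·2.409 + 18.83·1.264 = 30.4975.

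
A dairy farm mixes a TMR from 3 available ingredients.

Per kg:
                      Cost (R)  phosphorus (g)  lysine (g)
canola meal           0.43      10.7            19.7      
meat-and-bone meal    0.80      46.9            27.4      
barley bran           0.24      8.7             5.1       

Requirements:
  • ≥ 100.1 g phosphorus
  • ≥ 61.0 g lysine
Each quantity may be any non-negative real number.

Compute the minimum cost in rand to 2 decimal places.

Set it up as a linear program. Let x1 = kg of canola meal, x2 = kg of meat-and-bone meal, x3 = kg of barley bran.
Minimise 0.43x1 + 0.8x2 + 0.24x3 subject to:
  10.7x1 + 46.9x2 + 8.7x3 ≥ 100.1   (phosphorus)
  19.7x1 + 27.4x2 + 5.1x3 ≥ 61   (lysine)
  x1, x2, x3 ≥ 0.
At the optimum only canola meal, meat-and-bone meal are positive (barley bran = 0). Binding constraints: phosphorus and lysine.
That vertex is x1 = 0.1873, x2 = 2.092.
Hence cost = 0.43·0.1873 + 0.8·2.092 = R1.7541.

R1.75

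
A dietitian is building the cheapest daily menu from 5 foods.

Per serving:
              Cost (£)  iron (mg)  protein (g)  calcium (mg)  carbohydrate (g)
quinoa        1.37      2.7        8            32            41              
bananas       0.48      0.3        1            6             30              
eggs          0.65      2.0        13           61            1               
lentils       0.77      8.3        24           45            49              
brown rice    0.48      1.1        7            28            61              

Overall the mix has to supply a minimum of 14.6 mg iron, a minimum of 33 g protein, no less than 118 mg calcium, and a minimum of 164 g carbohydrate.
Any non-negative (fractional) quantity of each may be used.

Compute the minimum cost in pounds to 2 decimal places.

Let x1 = servings of quinoa, x2 = servings of bananas, x3 = servings of eggs, x4 = servings of lentils, x5 = servings of brown rice.
Minimise 1.37x1 + 0.48x2 + 0.65x3 + 0.77x4 + 0.48x5 with:
  2.7x1 + 0.3x2 + 2x3 + 8.3x4 + 1.1x5 ≥ 14.6   (iron)
  8x1 + 1x2 + 13x3 + 24x4 + 7x5 ≥ 33   (protein)
  32x1 + 6x2 + 61x3 + 45x4 + 28x5 ≥ 118   (calcium)
  41x1 + 30x2 + 1x3 + 49x4 + 61x5 ≥ 164   (carbohydrate)
  x1, x2, x3, x4, x5 ≥ 0.
At the optimum only eggs, lentils, brown rice are positive (quinoa, bananas = 0). The iron, calcium, carbohydrate requirements are met with equality.
That vertex is x3 = 0.1355, x4 = 1.534, x5 = 1.454.
Hence cost = 0.65·0.1355 + 0.77·1.534 + 0.48·1.454 = £1.9672.

£1.97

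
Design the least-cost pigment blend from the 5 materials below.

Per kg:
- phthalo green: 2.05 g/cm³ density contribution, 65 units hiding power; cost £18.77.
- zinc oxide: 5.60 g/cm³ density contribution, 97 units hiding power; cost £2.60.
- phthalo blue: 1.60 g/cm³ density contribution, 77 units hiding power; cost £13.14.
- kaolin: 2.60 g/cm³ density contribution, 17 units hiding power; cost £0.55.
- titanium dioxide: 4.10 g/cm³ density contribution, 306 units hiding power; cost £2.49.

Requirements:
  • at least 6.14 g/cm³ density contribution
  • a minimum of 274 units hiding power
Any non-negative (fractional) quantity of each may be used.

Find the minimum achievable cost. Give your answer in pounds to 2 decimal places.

£2.66

Treat it as an LP. Let x1 = kg of phthalo green, x2 = kg of zinc oxide, x3 = kg of phthalo blue, x4 = kg of kaolin, x5 = kg of titanium dioxide.
Minimise 18.77x1 + 2.6x2 + 13.14x3 + 0.55x4 + 2.49x5 s.t.:
  2.05x1 + 5.6x2 + 1.6x3 + 2.6x4 + 4.1x5 ≥ 6.14   (density contribution)
  65x1 + 97x2 + 77x3 + 17x4 + 306x5 ≥ 274   (hiding power)
  x1, x2, x3, x4, x5 ≥ 0.
The optimal basis is {kaolin, titanium dioxide}; phthalo green, zinc oxide, phthalo blue drop out. The density contribution and hiding power requirements are met with equality.
Solving gives x4 = 1.041, x5 = 0.8376.
Total cost: 0.55·1.041 + 2.49·0.8376 = 2.6582.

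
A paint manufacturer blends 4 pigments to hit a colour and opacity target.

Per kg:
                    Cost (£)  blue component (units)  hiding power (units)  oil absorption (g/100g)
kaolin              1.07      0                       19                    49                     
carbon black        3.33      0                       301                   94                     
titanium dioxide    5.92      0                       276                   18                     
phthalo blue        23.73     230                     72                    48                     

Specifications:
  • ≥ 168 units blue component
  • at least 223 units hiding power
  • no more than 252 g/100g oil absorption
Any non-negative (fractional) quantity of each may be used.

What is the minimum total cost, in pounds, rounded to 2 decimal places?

£19.22

Treat it as an LP. Let x1 = kg of kaolin, x2 = kg of carbon black, x3 = kg of titanium dioxide, x4 = kg of phthalo blue.
Minimize 1.07x1 + 3.33x2 + 5.92x3 + 23.73x4 with:
  230x4 ≥ 168   (blue component)
  19x1 + 301x2 + 276x3 + 72x4 ≥ 223   (hiding power)
  49x1 + 94x2 + 18x3 + 48x4 ≤ 252   (oil absorption)
  x1, x2, x3, x4 ≥ 0.
The cheapest feasible vertex uses only carbon black, phthalo blue; kaolin, titanium dioxide are not used. The blue component and hiding power requirements are met with equality.
So carbon black = 0.5661 kg, phthalo blue = 0.7304 kg.
Objective = 3.33·0.5661 + 23.73·0.7304 = 19.2175.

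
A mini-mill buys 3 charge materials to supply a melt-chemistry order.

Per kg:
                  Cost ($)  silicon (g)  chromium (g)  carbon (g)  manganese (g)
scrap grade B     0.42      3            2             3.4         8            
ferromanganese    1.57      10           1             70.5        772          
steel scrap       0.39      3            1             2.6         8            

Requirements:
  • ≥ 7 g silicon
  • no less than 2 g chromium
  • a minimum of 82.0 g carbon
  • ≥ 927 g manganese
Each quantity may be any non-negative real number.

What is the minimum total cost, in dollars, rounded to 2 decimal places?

This is a linear program. Let x1 = kg of scrap grade B, x2 = kg of ferromanganese, x3 = kg of steel scrap.
min 0.42x1 + 1.57x2 + 0.39x3 s.t.:
  3x1 + 10x2 + 3x3 ≥ 7   (silicon)
  2x1 + 1x2 + 1x3 ≥ 2   (chromium)
  3.4x1 + 70.5x2 + 2.6x3 ≥ 82   (carbon)
  8x1 + 772x2 + 8x3 ≥ 927   (manganese)
  x1, x2, x3 ≥ 0.
The cheapest feasible vertex uses only scrap grade B, ferromanganese; steel scrap is not used. There the chromium and manganese constraints are tight.
That vertex is x1 = 0.4017, x2 = 1.197.
Cost = 0.42·0.4017 + 1.57·1.197 = 2.0480.

$2.05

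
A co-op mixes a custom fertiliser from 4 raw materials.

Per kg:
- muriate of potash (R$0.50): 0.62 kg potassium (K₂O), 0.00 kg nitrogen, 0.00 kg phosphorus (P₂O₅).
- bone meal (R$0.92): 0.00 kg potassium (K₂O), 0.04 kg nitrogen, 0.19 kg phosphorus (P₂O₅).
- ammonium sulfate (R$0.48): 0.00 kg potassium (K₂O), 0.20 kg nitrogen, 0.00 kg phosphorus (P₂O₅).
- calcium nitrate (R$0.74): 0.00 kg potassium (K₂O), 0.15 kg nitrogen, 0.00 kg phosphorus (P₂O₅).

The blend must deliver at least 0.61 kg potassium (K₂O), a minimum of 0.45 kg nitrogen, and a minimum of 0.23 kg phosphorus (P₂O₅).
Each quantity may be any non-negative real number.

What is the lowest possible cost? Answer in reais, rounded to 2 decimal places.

R$2.57

This is a linear program. Let x1 = kg of muriate of potash, x2 = kg of bone meal, x3 = kg of ammonium sulfate, x4 = kg of calcium nitrate.
Minimise 0.5x1 + 0.92x2 + 0.48x3 + 0.74x4 subject to:
  0.62x1 ≥ 0.61   (potassium (K₂O))
  0.04x2 + 0.2x3 + 0.15x4 ≥ 0.45   (nitrogen)
  0.19x2 ≥ 0.23   (phosphorus (P₂O₅))
  x1, x2, x3, x4 ≥ 0.
The optimal basis is {muriate of potash, bone meal, ammonium sulfate}; calcium nitrate drops out. Binding constraints: potassium (K₂O), nitrogen, phosphorus (P₂O₅).
So muriate of potash = 0.9839 kg, bone meal = 1.211 kg, ammonium sulfate = 2.008 kg.
Objective = 0.5·0.9839 + 0.92·1.211 + 0.48·2.008 = 2.5699.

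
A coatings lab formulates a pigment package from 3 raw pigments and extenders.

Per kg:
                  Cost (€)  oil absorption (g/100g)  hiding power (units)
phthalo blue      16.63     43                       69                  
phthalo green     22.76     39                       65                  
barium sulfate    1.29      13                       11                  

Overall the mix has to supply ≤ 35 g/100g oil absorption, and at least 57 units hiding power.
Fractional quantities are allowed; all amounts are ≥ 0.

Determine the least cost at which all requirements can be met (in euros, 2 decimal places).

€16.19

Let x1 = kg of phthalo blue, x2 = kg of phthalo green, x3 = kg of barium sulfate.
Minimise 16.63x1 + 22.76x2 + 1.29x3 subject to:
  43x1 + 39x2 + 13x3 ≤ 35   (oil absorption)
  69x1 + 65x2 + 11x3 ≥ 57   (hiding power)
  x1, x2, x3 ≥ 0.
The optimal basis is {phthalo blue, phthalo green}; barium sulfate drops out. Binding constraints: oil absorption and hiding power.
That vertex is x1 = 0.5, x2 = 0.3462.
Total cost: 16.63·0.5 + 22.76·0.3462 = 16.1945.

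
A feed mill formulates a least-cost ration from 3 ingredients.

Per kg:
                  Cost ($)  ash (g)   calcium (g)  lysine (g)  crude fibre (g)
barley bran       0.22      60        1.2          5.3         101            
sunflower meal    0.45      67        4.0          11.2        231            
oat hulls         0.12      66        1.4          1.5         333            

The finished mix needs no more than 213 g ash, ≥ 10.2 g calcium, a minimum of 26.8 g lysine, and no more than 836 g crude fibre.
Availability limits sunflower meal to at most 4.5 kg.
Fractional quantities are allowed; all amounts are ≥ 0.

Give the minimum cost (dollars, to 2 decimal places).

Treat it as an LP. Let x1 = kg of barley bran, x2 = kg of sunflower meal, x3 = kg of oat hulls.
min 0.22x1 + 0.45x2 + 0.12x3 with:
  60x1 + 67x2 + 66x3 ≤ 213   (ash)
  1.2x1 + 4x2 + 1.4x3 ≥ 10.2   (calcium)
  5.3x1 + 11.2x2 + 1.5x3 ≥ 26.8   (lysine)
  101x1 + 231x2 + 333x3 ≤ 836   (crude fibre)
  x2 ≤ 4.5
  x1, x2, x3 ≥ 0.
The cheapest feasible vertex uses only sunflower meal, oat hulls; barley bran is not used. There the calcium and lysine constraints are tight.
That vertex is x2 = 2.295, x3 = 0.7273.
Cost = 0.45·2.295 + 0.12·0.7273 = 1.1200.

$1.12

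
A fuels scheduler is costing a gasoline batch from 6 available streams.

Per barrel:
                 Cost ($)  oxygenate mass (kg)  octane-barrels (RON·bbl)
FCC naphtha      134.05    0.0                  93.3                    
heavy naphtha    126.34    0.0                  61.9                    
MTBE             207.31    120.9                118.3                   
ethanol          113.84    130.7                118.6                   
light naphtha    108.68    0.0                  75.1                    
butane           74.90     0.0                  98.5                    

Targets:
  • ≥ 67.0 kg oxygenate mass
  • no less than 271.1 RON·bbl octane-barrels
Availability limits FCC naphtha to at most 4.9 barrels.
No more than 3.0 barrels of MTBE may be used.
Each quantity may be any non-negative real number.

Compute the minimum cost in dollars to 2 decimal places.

Let x1 = barrels of FCC naphtha, x2 = barrels of heavy naphtha, x3 = barrels of MTBE, x4 = barrels of ethanol, x5 = barrels of light naphtha, x6 = barrels of butane.
Minimise 134.05x1 + 126.34x2 + 207.31x3 + 113.84x4 + 108.68x5 + 74.9x6 subject to:
  120.9x3 + 130.7x4 ≥ 67   (oxygenate mass)
  93.3x1 + 61.9x2 + 118.3x3 + 118.6x4 + 75.1x5 + 98.5x6 ≥ 271.1   (octane-barrels)
  x1 ≤ 4.9
  x3 ≤ 3
  x1, x2, x3, x4, x5, x6 ≥ 0.
The cheapest feasible vertex uses only ethanol, butane; FCC naphtha, heavy naphtha, MTBE, light naphtha are not used. The oxygenate mass and octane-barrels requirements are met with equality.
So ethanol = 0.5126 barrels, butane = 2.135 barrels.
Cost = 113.84·0.5126 + 74.9·2.135 = 218.2659.

$218.27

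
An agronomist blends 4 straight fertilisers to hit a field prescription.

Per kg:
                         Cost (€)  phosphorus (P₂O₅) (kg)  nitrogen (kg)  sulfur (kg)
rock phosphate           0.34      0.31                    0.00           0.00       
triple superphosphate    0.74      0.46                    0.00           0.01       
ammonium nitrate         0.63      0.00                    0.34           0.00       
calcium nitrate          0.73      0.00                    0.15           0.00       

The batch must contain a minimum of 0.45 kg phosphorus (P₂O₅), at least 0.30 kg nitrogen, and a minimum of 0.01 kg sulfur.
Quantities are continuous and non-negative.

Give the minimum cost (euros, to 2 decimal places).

€1.30

Let x1 = kg of rock phosphate, x2 = kg of triple superphosphate, x3 = kg of ammonium nitrate, x4 = kg of calcium nitrate.
Minimize 0.34x1 + 0.74x2 + 0.63x3 + 0.73x4 s.t.:
  0.31x1 + 0.46x2 ≥ 0.45   (phosphorus (P₂O₅))
  0.34x3 + 0.15x4 ≥ 0.3   (nitrogen)
  0.01x2 ≥ 0.01   (sulfur)
  x1, x2, x3, x4 ≥ 0.
The cheapest feasible vertex uses only triple superphosphate, ammonium nitrate; rock phosphate, calcium nitrate are not used. There the nitrogen and sulfur constraints are tight.
That vertex is x2 = 1, x3 = 0.8824.
Cost = 0.74·1 + 0.63·0.8824 = 1.2959.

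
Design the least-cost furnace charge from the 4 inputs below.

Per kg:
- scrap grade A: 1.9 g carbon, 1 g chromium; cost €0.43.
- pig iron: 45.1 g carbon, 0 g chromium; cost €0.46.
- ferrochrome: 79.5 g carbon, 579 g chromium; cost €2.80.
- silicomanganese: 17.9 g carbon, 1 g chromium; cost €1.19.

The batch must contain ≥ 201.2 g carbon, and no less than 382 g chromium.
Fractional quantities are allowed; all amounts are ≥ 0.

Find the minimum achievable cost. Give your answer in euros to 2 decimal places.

€3.36

Let x1 = kg of scrap grade A, x2 = kg of pig iron, x3 = kg of ferrochrome, x4 = kg of silicomanganese.
min 0.43x1 + 0.46x2 + 2.8x3 + 1.19x4 s.t.:
  1.9x1 + 45.1x2 + 79.5x3 + 17.9x4 ≥ 201.2   (carbon)
  1x1 + 579x3 + 1x4 ≥ 382   (chromium)
  x1, x2, x3, x4 ≥ 0.
The optimal basis is {pig iron, ferrochrome}; scrap grade A, silicomanganese drop out. The carbon and chromium requirements are met with equality.
Solving gives x2 = 3.298, x3 = 0.6598.
Hence cost = 0.46·3.298 + 2.8·0.6598 = €3.3645.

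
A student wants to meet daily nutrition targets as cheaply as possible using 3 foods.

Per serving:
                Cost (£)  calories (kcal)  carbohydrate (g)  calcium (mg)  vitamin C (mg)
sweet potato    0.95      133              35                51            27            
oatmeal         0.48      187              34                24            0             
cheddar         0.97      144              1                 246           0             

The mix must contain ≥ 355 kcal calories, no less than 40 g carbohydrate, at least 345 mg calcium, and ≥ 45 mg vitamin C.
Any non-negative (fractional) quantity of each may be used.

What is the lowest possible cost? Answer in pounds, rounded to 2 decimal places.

£2.61

Treat it as an LP. Let x1 = servings of sweet potato, x2 = servings of oatmeal, x3 = servings of cheddar.
Minimise 0.95x1 + 0.48x2 + 0.97x3 subject to:
  133x1 + 187x2 + 144x3 ≥ 355   (calories)
  35x1 + 34x2 + 1x3 ≥ 40   (carbohydrate)
  51x1 + 24x2 + 246x3 ≥ 345   (calcium)
  27x1 ≥ 45   (vitamin C)
  x1, x2, x3 ≥ 0.
The minimum-cost mix takes nothing from oatmeal — only sweet potato, cheddar. Binding constraints: calcium and vitamin C.
Optimal quantities: sweet potato = 1.667 servings, cheddar = 1.057 servings.
Cost = 0.95·1.667 + 0.97·1.057 = 2.6089.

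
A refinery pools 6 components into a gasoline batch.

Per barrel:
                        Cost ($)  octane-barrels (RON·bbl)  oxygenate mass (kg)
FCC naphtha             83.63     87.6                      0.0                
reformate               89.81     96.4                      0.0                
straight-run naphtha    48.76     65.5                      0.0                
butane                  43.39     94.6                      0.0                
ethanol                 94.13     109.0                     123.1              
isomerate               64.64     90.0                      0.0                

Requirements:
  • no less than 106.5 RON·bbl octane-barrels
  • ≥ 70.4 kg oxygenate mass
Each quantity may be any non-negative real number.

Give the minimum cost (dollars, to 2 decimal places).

Treat it as an LP. Let x1 = barrels of FCC naphtha, x2 = barrels of reformate, x3 = barrels of straight-run naphtha, x4 = barrels of butane, x5 = barrels of ethanol, x6 = barrels of isomerate.
Minimize 83.63x1 + 89.81x2 + 48.76x3 + 43.39x4 + 94.13x5 + 64.64x6 s.t.:
  87.6x1 + 96.4x2 + 65.5x3 + 94.6x4 + 109x5 + 90x6 ≥ 106.5   (octane-barrels)
  123.1x5 ≥ 70.4   (oxygenate mass)
  x1, x2, x3, x4, x5, x6 ≥ 0.
At the optimum only butane, ethanol are positive (FCC naphtha, reformate, straight-run naphtha, isomerate = 0). There the octane-barrels and oxygenate mass constraints are tight.
Solving gives x4 = 0.4668, x5 = 0.5719.
Cost = 43.39·0.4668 + 94.13·0.5719 = 74.0874.

$74.09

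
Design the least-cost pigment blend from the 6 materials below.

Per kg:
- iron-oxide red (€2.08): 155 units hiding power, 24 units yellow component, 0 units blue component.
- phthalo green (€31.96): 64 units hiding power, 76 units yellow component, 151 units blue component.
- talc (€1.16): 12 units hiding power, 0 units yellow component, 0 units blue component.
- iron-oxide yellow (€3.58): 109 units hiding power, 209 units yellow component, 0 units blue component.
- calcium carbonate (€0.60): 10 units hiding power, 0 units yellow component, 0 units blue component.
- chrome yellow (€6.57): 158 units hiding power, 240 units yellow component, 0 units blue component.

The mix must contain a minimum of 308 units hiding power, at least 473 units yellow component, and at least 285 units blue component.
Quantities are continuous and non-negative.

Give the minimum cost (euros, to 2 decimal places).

€66.15

Let x1 = kg of iron-oxide red, x2 = kg of phthalo green, x3 = kg of talc, x4 = kg of iron-oxide yellow, x5 = kg of calcium carbonate, x6 = kg of chrome yellow.
Minimise 2.08x1 + 31.96x2 + 1.16x3 + 3.58x4 + 0.6x5 + 6.57x6 subject to:
  155x1 + 64x2 + 12x3 + 109x4 + 10x5 + 158x6 ≥ 308   (hiding power)
  24x1 + 76x2 + 209x4 + 240x6 ≥ 473   (yellow component)
  151x2 ≥ 285   (blue component)
  x1, x2, x3, x4, x5, x6 ≥ 0.
At the optimum only iron-oxide red, phthalo green, iron-oxide yellow are positive (talc, calcium carbonate, chrome yellow = 0). There the hiding power, yellow component, blue component constraints are tight.
So iron-oxide red = 0.1076 kg, phthalo green = 1.8874 kg, iron-oxide yellow = 1.5645 kg.
Hence cost = 2.08·0.1076 + 31.96·1.8874 + 3.58·1.5645 = €66.1460.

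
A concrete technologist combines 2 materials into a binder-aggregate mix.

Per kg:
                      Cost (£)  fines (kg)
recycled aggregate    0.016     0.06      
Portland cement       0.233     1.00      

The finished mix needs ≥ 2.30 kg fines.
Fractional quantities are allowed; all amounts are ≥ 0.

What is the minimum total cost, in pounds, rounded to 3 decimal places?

Set it up as a linear program. Let x1 = kg of recycled aggregate, x2 = kg of Portland cement.
Minimise 0.016x1 + 0.233x2 subject to:
  0.06x1 + 1x2 ≥ 2.3   (fines)
  x1, x2 ≥ 0.
The cheapest feasible vertex uses only Portland cement; recycled aggregate is not used. Binding constraint: fines.
Optimal quantities: Portland cement = 2.3 kg.
Hence cost = 0.233·2.3 = £0.53590.

£0.536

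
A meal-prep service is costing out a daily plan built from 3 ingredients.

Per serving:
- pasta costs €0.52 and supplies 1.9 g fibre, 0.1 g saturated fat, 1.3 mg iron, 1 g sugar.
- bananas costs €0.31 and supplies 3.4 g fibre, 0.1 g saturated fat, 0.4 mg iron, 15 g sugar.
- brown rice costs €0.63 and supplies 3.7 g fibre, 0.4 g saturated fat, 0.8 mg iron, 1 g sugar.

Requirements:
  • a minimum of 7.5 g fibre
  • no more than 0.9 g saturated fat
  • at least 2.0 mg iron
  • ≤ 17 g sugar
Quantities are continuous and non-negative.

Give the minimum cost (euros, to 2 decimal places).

€1.16

Set it up as a linear program. Let x1 = servings of pasta, x2 = servings of bananas, x3 = servings of brown rice.
Minimise 0.52x1 + 0.31x2 + 0.63x3 with:
  1.9x1 + 3.4x2 + 3.7x3 ≥ 7.5   (fibre)
  0.1x1 + 0.1x2 + 0.4x3 ≤ 0.9   (saturated fat)
  1.3x1 + 0.4x2 + 0.8x3 ≥ 2   (iron)
  1x1 + 15x2 + 1x3 ≤ 17   (sugar)
  x1, x2, x3 ≥ 0.
The optimal mix uses every input. Binding constraints: fibre, iron, sugar.
That vertex is x1 = 0.8157, x2 = 1.035, x3 = 0.6569.
Total cost: 0.52·0.8157 + 0.31·1.035 + 0.63·0.6569 = 1.1589.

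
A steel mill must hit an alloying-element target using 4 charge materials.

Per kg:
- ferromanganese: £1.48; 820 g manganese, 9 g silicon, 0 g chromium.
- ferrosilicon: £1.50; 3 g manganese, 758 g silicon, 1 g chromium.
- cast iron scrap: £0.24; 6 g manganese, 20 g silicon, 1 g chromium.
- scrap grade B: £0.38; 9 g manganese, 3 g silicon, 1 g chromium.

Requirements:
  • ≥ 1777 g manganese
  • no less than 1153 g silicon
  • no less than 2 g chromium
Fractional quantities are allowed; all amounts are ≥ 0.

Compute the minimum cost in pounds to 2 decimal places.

£5.54

Treat it as an LP. Let x1 = kg of ferromanganese, x2 = kg of ferrosilicon, x3 = kg of cast iron scrap, x4 = kg of scrap grade B.
Minimise 1.48x1 + 1.5x2 + 0.24x3 + 0.38x4 with:
  820x1 + 3x2 + 6x3 + 9x4 ≥ 1777   (manganese)
  9x1 + 758x2 + 20x3 + 3x4 ≥ 1153   (silicon)
  1x2 + 1x3 + 1x4 ≥ 2   (chromium)
  x1, x2, x3, x4 ≥ 0.
At the optimum only ferromanganese, ferrosilicon, cast iron scrap are positive (scrap grade B = 0). The manganese, silicon, chromium requirements are met with equality.
That vertex is x1 = 2.158, x2 = 1.482, x3 = 0.5182.
Cost = 1.48·2.158 + 1.5·1.482 + 0.24·0.5182 = 5.5412.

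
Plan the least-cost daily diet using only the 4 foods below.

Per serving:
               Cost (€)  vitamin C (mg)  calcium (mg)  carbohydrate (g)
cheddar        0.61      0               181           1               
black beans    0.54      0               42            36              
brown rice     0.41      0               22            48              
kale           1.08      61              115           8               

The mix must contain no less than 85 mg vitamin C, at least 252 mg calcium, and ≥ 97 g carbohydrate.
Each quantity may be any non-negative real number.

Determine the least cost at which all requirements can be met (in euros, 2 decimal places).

Let x1 = servings of cheddar, x2 = servings of black beans, x3 = servings of brown rice, x4 = servings of kale.
Minimize 0.61x1 + 0.54x2 + 0.41x3 + 1.08x4 subject to:
  61x4 ≥ 85   (vitamin C)
  181x1 + 42x2 + 22x3 + 115x4 ≥ 252   (calcium)
  1x1 + 36x2 + 48x3 + 8x4 ≥ 97   (carbohydrate)
  x1, x2, x3, x4 ≥ 0.
At the optimum only cheddar, brown rice, kale are positive (black beans = 0). There the vitamin C, calcium, carbohydrate constraints are tight.
So cheddar = 0.2903 servings, brown rice = 1.783 servings, kale = 1.393 servings.
Objective = 0.61·0.2903 + 0.41·1.783 + 1.08·1.393 = 2.4126.

€2.41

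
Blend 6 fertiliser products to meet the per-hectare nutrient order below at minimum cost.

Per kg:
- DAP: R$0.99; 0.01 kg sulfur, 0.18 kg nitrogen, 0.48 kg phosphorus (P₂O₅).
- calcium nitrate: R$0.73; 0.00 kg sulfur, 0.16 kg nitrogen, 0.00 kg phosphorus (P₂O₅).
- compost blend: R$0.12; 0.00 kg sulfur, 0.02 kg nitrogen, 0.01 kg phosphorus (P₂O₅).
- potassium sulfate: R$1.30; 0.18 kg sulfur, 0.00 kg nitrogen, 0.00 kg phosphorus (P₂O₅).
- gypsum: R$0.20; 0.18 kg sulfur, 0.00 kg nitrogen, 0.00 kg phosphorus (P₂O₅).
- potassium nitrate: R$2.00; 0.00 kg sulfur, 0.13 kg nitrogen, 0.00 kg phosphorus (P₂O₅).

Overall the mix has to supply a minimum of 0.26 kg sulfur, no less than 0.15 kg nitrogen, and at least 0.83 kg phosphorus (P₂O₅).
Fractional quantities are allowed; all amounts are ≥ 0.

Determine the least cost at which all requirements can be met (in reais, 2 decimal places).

R$1.98

This is a linear program. Let x1 = kg of DAP, x2 = kg of calcium nitrate, x3 = kg of compost blend, x4 = kg of potassium sulfate, x5 = kg of gypsum, x6 = kg of potassium nitrate.
Minimise 0.99x1 + 0.73x2 + 0.12x3 + 1.3x4 + 0.2x5 + 2x6 subject to:
  0.01x1 + 0.18x4 + 0.18x5 ≥ 0.26   (sulfur)
  0.18x1 + 0.16x2 + 0.02x3 + 0.13x6 ≥ 0.15   (nitrogen)
  0.48x1 + 0.01x3 ≥ 0.83   (phosphorus (P₂O₅))
  x1, x2, x3, x4, x5, x6 ≥ 0.
At the optimum only DAP, gypsum are positive (calcium nitrate, compost blend, potassium sulfate, potassium nitrate = 0). There the sulfur and phosphorus (P₂O₅) constraints are tight.
Solving gives x1 = 1.729, x5 = 1.348.
Objective = 0.99·1.729 + 0.2·1.348 = 1.9813.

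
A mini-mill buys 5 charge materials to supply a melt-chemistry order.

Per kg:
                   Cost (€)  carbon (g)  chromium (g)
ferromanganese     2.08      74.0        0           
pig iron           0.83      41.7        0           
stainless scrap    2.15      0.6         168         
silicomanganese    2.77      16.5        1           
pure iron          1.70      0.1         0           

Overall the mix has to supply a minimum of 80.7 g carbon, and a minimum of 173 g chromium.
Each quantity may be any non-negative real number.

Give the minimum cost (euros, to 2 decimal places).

€3.81

This is a linear program. Let x1 = kg of ferromanganese, x2 = kg of pig iron, x3 = kg of stainless scrap, x4 = kg of silicomanganese, x5 = kg of pure iron.
Minimise 2.08x1 + 0.83x2 + 2.15x3 + 2.77x4 + 1.7x5 with:
  74x1 + 41.7x2 + 0.6x3 + 16.5x4 + 0.1x5 ≥ 80.7   (carbon)
  168x3 + 1x4 ≥ 173   (chromium)
  x1, x2, x3, x4, x5 ≥ 0.
The cheapest feasible vertex uses only pig iron, stainless scrap; ferromanganese, silicomanganese, pure iron are not used. The carbon and chromium requirements are met with equality.
Optimal quantities: pig iron = 1.92 kg, stainless scrap = 1.03 kg.
Total cost: 0.83·1.92 + 2.15·1.03 = 3.8081.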